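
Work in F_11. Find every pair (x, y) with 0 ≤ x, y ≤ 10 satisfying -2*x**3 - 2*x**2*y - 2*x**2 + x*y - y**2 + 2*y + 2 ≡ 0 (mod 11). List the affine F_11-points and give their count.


Affine F_11-points: {(0, 6), (0, 7), (1, 5), (1, 7), (2, 0), (2, 7), (4, 9), (6, 5), (6, 8), (9, 5), (9, 9), (10, 1), (10, 9)}; count = 13.

For each of the 121 pairs (x, y) ∈ F_11², evaluate f(x, y) mod 11. Record the zeros.
  x = 0: [0↦2, 1↦3, 2↦2, 3↦10, 4↦5, 5↦9, 6↦0, 7↦0, 8↦9, 9↦5, 10↦10]  zeros at y ∈ {6, 7}
  x = 1: [0↦9, 1↦9, 2↦7, 3↦3, 4↦8, 5↦0, 6↦1, 7↦0, 8↦8, 9↦3, 10↦7]  zeros at y ∈ {5, 7}
  x = 2: [0↦0, 1↦6, 2↦10, 3↦1, 4↦1, 5↦10, 6↦6, 7↦0, 8↦3, 9↦4, 10↦3]  zeros at y ∈ {0, 7}
  x = 3: [0↦7, 1↦4, 2↦10, 3↦3, 4↦5, 5↦5, 6↦3, 7↦10, 8↦4, 9↦7, 10↦8]  zeros at y ∈ ∅
  x = 4: [0↦7, 1↦2, 2↦6, 3↦8, 4↦8, 5↦6, 6↦2, 7↦7, 8↦10, 9↦0, 10↦10]  zeros at y ∈ {9}
  x = 5: [0↦10, 1↦10, 2↦8, 3↦4, 4↦9, 5↦1, 6↦2, 7↦1, 8↦9, 9↦4, 10↦8]  zeros at y ∈ ∅
  x = 6: [0↦4, 1↦5, 2↦4, 3↦1, 4↦7, 5↦0, 6↦2, 7↦2, 8↦0, 9↦7, 10↦1]  zeros at y ∈ {5, 8}
  x = 7: [0↦10, 1↦8, 2↦4, 3↦9, 4↦1, 5↦2, 6↦1, 7↦9, 8↦4, 9↦8, 10↦10]  zeros at y ∈ ∅
  x = 8: [0↦5, 1↦7, 2↦7, 3↦5, 4↦1, 5↦6, 6↦9, 7↦10, 8↦9, 9↦6, 10↦1]  zeros at y ∈ ∅
  x = 9: [0↦10, 1↦1, 2↦1, 3↦10, 4↦6, 5↦0, 6↦3, 7↦4, 8↦3, 9↦0, 10↦6]  zeros at y ∈ {5, 9}
  x = 10: [0↦2, 1↦0, 2↦7, 3↦1, 4↦4, 5↦5, 6↦4, 7↦1, 8↦7, 9↦0, 10↦2]  zeros at y ∈ {1, 9}
Collecting zeros: affine points = {(0, 6), (0, 7), (1, 5), (1, 7), (2, 0), (2, 7), (4, 9), (6, 5), (6, 8), (9, 5), (9, 9), (10, 1), (10, 9)}.
Total count |C(F_11)_aff| = 13.


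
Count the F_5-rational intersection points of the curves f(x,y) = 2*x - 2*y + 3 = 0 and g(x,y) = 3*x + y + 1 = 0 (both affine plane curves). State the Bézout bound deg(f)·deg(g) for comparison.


Common zeros: {(0, 4)}; count = 1; Bézout bound = 1.

deg(f) = 1, deg(g) = 1, so Bézout bound = 1.
Scan x ∈ F_5. For each x, list the y ∈ F_5 with f(x, y) ≡ 0 and those with g(x, y) ≡ 0 (mod 5); the common zeros in that column are the intersection.
  x = 0: f ≡ 0 at y ∈ {4}; g ≡ 0 at y ∈ {4}; common: {4}.
  x = 1: f ≡ 0 at y ∈ {0}; g ≡ 0 at y ∈ {1}; common: ∅.
  x = 2: f ≡ 0 at y ∈ {1}; g ≡ 0 at y ∈ {3}; common: ∅.
  x = 3: f ≡ 0 at y ∈ {2}; g ≡ 0 at y ∈ {0}; common: ∅.
  x = 4: f ≡ 0 at y ∈ {3}; g ≡ 0 at y ∈ {2}; common: ∅.
Collecting: common zeros = {(0, 4)}, so the count is 1.
Comparison with the Bézout bound: 1 ≤ 1 = deg(f)·deg(g), as expected for curves with no common component (the bound is attained).


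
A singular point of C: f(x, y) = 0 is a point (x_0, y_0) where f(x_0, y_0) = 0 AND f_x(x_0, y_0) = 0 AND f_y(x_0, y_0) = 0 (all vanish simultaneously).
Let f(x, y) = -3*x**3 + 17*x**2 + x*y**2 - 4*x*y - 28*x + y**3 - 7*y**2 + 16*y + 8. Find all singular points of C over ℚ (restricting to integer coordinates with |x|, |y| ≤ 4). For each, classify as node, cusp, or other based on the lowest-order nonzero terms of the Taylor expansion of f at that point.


Singular points: {(2, 2)}; classification: node.

Compute partial derivatives:
  f_x = -9*x**2 + 34*x + y**2 - 4*y - 28.
  f_y = 2*x*y - 4*x + 3*y**2 - 14*y + 16.
Scan x_0 ∈ {−4, ..., 4}. For each x_0, f_y(x_0, y) is a polynomial in y; find its integer roots y ∈ {−4, ..., 4}, then test f_x and f at those candidates.
  x = -4: f_y(-4, y) = 3*y**2 - 22*y + 32; vanishes at y ∈ {2}. (-4, 2): f_x = -312 ≠ 0.
  x = -3: f_y(-3, y) = 3*y**2 - 20*y + 28; vanishes at y ∈ {2}. (-3, 2): f_x = -215 ≠ 0.
  x = -2: f_y(-2, y) = 3*y**2 - 18*y + 24; vanishes at y ∈ {2, 4}. (-2, 2): f_x = -136 ≠ 0; (-2, 4): f_x = -132 ≠ 0.
  x = -1: f_y(-1, y) = 3*y**2 - 16*y + 20; vanishes at y ∈ {2}. (-1, 2): f_x = -75 ≠ 0.
  x = 0: f_y(0, y) = 3*y**2 - 14*y + 16; vanishes at y ∈ {2}. (0, 2): f_x = -32 ≠ 0.
  x = 1: f_y(1, y) = 3*y**2 - 12*y + 12; vanishes at y ∈ {2}. (1, 2): f_x = -7 ≠ 0.
  x = 2: f_y(2, y) = 3*y**2 - 10*y + 8; vanishes at y ∈ {2}. (2, 2): f_x = 0, f = 0 — SINGULAR.
  x = 3: f_y(3, y) = 3*y**2 - 8*y + 4; vanishes at y ∈ {2}. (3, 2): f_x = -11 ≠ 0.
  x = 4: f_y(4, y) = 3*y**2 - 6*y; vanishes at y ∈ {0, 2}. (4, 0): f_x = -36 ≠ 0; (4, 2): f_x = -40 ≠ 0.
Only singular point on the grid: (2, 2).
Classify: substitute x = 2 + u, y = 2 + v and expand: f = -3*u**3 - u**2 + u*v**2 + v**3 + v**2.
No constant or linear terms (consistent with a singular point). Quadratic part: -u**2 + v**2. Cubic part: -3*u**3 + u*v**2 + v**3.
The quadratic part v**2 - u**2 = (v − u)(v + u) splits into two distinct linear factors, so there are two distinct tangent lines y − 2 = ±(x − 2) — this is a node (ordinary double point).
Classification: node.


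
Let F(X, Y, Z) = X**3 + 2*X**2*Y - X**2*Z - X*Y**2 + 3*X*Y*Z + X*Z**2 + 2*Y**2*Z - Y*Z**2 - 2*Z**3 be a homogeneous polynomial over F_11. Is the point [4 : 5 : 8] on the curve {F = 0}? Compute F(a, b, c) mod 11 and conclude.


F(4,5,8) ≡ 8 (mod 11); P is NOT on the curve.

Evaluate F(4, 5, 8) term-by-term (mod 11).
  X**3 ↦ 1·64·1·1 = 64
  2*X**2*Y ↦ 2·16·5·1 = 160
  -X**2*Z ↦ -1·16·1·8 = -128
  -X*Y**2 ↦ -1·4·25·1 = -100
  3*X*Y*Z ↦ 3·4·5·8 = 480
  X*Z**2 ↦ 1·4·1·64 = 256
  2*Y**2*Z ↦ 2·1·25·8 = 400
  -Y*Z**2 ↦ -1·1·5·64 = -320
  -2*Z**3 ↦ -2·1·1·512 = -1024
Sum: F(4, 5, 8) = (64) + (160) + (-128) + (-100) + (480) + (256) + (400) + (-320) + (-1024) = -212.
Reducing mod 11: -212 ≡ 8 (mod 11).
Since F(a, b, c) ≡ 8 ≠ 0 (mod 11), P does NOT lie on the curve.


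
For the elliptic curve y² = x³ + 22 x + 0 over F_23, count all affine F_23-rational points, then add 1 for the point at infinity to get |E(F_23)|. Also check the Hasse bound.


Affine points = {(0, 0), (1, 0), (2, 11), (2, 12), (3, 1), (3, 22), (6, 7), (6, 16), (10, 1), (10, 22), (11, 3), (11, 20), (14, 4), (14, 19), (15, 5), (15, 18), (16, 3), (16, 20), (18, 8), (18, 15), (19, 3), (19, 20), (22, 0)}; affine count = 23; |E(F_23)| = 24.

Discriminant check: Δ ∝ 4a³ + 27b² = 4·22³ + 27·0² = 4·10648 + 27·0 ≡ 19 (mod 23). Nonzero ⇒ E is nonsingular.
For each x ∈ F_23, compute rhs = x³ + 22·x + 0 mod 23, then count y ∈ F_23 with y² ≡ rhs.
  x = 0: rhs = 0, matching y values: 0 (1 points).
  x = 1: rhs = 0, matching y values: 0 (1 points).
  x = 2: rhs = 6, matching y values: 11, 12 (2 points).
  x = 3: rhs = 1, matching y values: 1, 22 (2 points).
  x = 4: rhs = 14, matching y values: none (0 points).
  x = 5: rhs = 5, matching y values: none (0 points).
  x = 6: rhs = 3, matching y values: 7, 16 (2 points).
  x = 7: rhs = 14, matching y values: none (0 points).
  x = 8: rhs = 21, matching y values: none (0 points).
  x = 9: rhs = 7, matching y values: none (0 points).
  x = 10: rhs = 1, matching y values: 1, 22 (2 points).
  x = 11: rhs = 9, matching y values: 3, 20 (2 points).
  x = 12: rhs = 14, matching y values: none (0 points).
  x = 13: rhs = 22, matching y values: none (0 points).
  x = 14: rhs = 16, matching y values: 4, 19 (2 points).
  x = 15: rhs = 2, matching y values: 5, 18 (2 points).
  x = 16: rhs = 9, matching y values: 3, 20 (2 points).
  x = 17: rhs = 20, matching y values: none (0 points).
  x = 18: rhs = 18, matching y values: 8, 15 (2 points).
  x = 19: rhs = 9, matching y values: 3, 20 (2 points).
  x = 20: rhs = 22, matching y values: none (0 points).
  x = 21: rhs = 17, matching y values: none (0 points).
  x = 22: rhs = 0, matching y values: 0 (1 points).
Total affine count: 23.
Full point count |E(F_23)| = 23 + 1 = 24.
Hasse bound: |24 − (23+1)| = |0| = 0 ≤ 2√23 ≈ 9.5917 ✓.


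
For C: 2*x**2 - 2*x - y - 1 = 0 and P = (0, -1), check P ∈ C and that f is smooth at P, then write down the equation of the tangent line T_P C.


Tangent line at P: -2*x - y - 1 = 0.

Step 1: f(0, -1) = 0, so P lies on C.
Step 2: partial derivatives
  f_x(x, y) = 4*x - 2, f_y(x, y) = -1.
  f_x(P) = -2, f_y(P) = -1 (gradient nonzero, so P is smooth).
Step 3: tangent line at P: -2·(x − 0) + -1·(y − -1) = 0.
Expanding: -2*x - y - 1 = 0.


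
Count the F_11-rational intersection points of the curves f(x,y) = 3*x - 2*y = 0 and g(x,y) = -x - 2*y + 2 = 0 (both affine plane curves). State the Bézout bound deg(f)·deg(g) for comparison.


Common zeros: {(6, 9)}; count = 1; Bézout bound = 1.

deg(f) = 1, deg(g) = 1, so Bézout bound = 1.
Scan x ∈ F_11. For each x, list the y ∈ F_11 with f(x, y) ≡ 0 and those with g(x, y) ≡ 0 (mod 11); the common zeros in that column are the intersection.
  x = 0: f ≡ 0 at y ∈ {0}; g ≡ 0 at y ∈ {1}; common: ∅.
  x = 1: f ≡ 0 at y ∈ {7}; g ≡ 0 at y ∈ {6}; common: ∅.
  x = 2: f ≡ 0 at y ∈ {3}; g ≡ 0 at y ∈ {0}; common: ∅.
  x = 3: f ≡ 0 at y ∈ {10}; g ≡ 0 at y ∈ {5}; common: ∅.
  x = 4: f ≡ 0 at y ∈ {6}; g ≡ 0 at y ∈ {10}; common: ∅.
  x = 5: f ≡ 0 at y ∈ {2}; g ≡ 0 at y ∈ {4}; common: ∅.
  x = 6: f ≡ 0 at y ∈ {9}; g ≡ 0 at y ∈ {9}; common: {9}.
  x = 7: f ≡ 0 at y ∈ {5}; g ≡ 0 at y ∈ {3}; common: ∅.
  x = 8: f ≡ 0 at y ∈ {1}; g ≡ 0 at y ∈ {8}; common: ∅.
  x = 9: f ≡ 0 at y ∈ {8}; g ≡ 0 at y ∈ {2}; common: ∅.
  x = 10: f ≡ 0 at y ∈ {4}; g ≡ 0 at y ∈ {7}; common: ∅.
Collecting: common zeros = {(6, 9)}, so the count is 1.
Comparison with the Bézout bound: 1 ≤ 1 = deg(f)·deg(g), as expected for curves with no common component (the bound is attained).


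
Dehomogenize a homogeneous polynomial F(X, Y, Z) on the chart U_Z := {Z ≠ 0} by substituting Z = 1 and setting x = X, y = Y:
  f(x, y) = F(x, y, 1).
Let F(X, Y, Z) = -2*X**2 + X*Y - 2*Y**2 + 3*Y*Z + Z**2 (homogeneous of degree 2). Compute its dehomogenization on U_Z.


f(x, y) = -2*x**2 + x*y - 2*y**2 + 3*y + 1

On U_Z we set Z = 1. Each monomial c·X^i·Y^j·Z^k in F becomes c·x^i·y^j·1^k = c·x^i·y^j.
Substituting Z = 1: F(X, Y, 1) = -2*x**2 + x*y - 2*y**2 + 3*y + 1.
Note: deg(f) ≤ deg(F) = 2; strict inequality happens when F is divisible by Z (lost terms).


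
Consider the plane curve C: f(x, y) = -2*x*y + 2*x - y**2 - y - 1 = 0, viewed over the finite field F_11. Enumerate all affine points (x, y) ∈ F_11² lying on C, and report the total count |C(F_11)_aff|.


Affine F_11-points: {(2, 2), (2, 4), (3, 5), (3, 10), (5, 3), (5, 8), (6, 0), (6, 9), (9, 7), (10, 6)}; count = 10.

For each of the 121 pairs (x, y) ∈ F_11², evaluate f(x, y) mod 11. Record the zeros.
  x = 0: [0↦10, 1↦8, 2↦4, 3↦9, 4↦1, 5↦2, 6↦1, 7↦9, 8↦4, 9↦8, 10↦10]  zeros at y ∈ ∅
  x = 1: [0↦1, 1↦8, 2↦2, 3↦5, 4↦6, 5↦5, 6↦2, 7↦8, 8↦1, 9↦3, 10↦3]  zeros at y ∈ ∅
  x = 2: [0↦3, 1↦8, 2↦0, 3↦1, 4↦0, 5↦8, 6↦3, 7↦7, 8↦9, 9↦9, 10↦7]  zeros at y ∈ {2, 4}
  x = 3: [0↦5, 1↦8, 2↦9, 3↦8, 4↦5, 5↦0, 6↦4, 7↦6, 8↦6, 9↦4, 10↦0]  zeros at y ∈ {5, 10}
  x = 4: [0↦7, 1↦8, 2↦7, 3↦4, 4↦10, 5↦3, 6↦5, 7↦5, 8↦3, 9↦10, 10↦4]  zeros at y ∈ ∅
  x = 5: [0↦9, 1↦8, 2↦5, 3↦0, 4↦4, 5↦6, 6↦6, 7↦4, 8↦0, 9↦5, 10↦8]  zeros at y ∈ {3, 8}
  x = 6: [0↦0, 1↦8, 2↦3, 3↦7, 4↦9, 5↦9, 6↦7, 7↦3, 8↦8, 9↦0, 10↦1]  zeros at y ∈ {0, 9}
  x = 7: [0↦2, 1↦8, 2↦1, 3↦3, 4↦3, 5↦1, 6↦8, 7↦2, 8↦5, 9↦6, 10↦5]  zeros at y ∈ ∅
  x = 8: [0↦4, 1↦8, 2↦10, 3↦10, 4↦8, 5↦4, 6↦9, 7↦1, 8↦2, 9↦1, 10↦9]  zeros at y ∈ ∅
  x = 9: [0↦6, 1↦8, 2↦8, 3↦6, 4↦2, 5↦7, 6↦10, 7↦0, 8↦10, 9↦7, 10↦2]  zeros at y ∈ {7}
  x = 10: [0↦8, 1↦8, 2↦6, 3↦2, 4↦7, 5↦10, 6↦0, 7↦10, 8↦7, 9↦2, 10↦6]  zeros at y ∈ {6}
Collecting zeros: affine points = {(2, 2), (2, 4), (3, 5), (3, 10), (5, 3), (5, 8), (6, 0), (6, 9), (9, 7), (10, 6)}.
Total count |C(F_11)_aff| = 10.


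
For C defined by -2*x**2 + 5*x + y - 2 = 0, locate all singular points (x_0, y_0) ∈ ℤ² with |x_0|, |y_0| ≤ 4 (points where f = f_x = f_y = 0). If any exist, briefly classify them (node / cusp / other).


No singular points in the scanned grid; C is smooth there.

Compute partial derivatives:
  f_x = 5 - 4*x.
  f_y = 1.
f_y = 1 is a nonzero constant, so f_y never vanishes: no point (x, y) can satisfy f = f_x = f_y = 0. In particular no (x, y) ∈ {−4, ..., 4}² is singular; the curve is smooth.


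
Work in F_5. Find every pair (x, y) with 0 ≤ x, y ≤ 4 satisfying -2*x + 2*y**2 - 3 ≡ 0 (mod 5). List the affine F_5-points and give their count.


Affine F_5-points: {(0, 2), (0, 3), (1, 0), (2, 1), (2, 4)}; count = 5.

For each of the 25 pairs (x, y) ∈ F_5², evaluate f(x, y) mod 5. Record the zeros.
  x = 0: [0↦2, 1↦4, 2↦0, 3↦0, 4↦4]  zeros at y ∈ {2, 3}
  x = 1: [0↦0, 1↦2, 2↦3, 3↦3, 4↦2]  zeros at y ∈ {0}
  x = 2: [0↦3, 1↦0, 2↦1, 3↦1, 4↦0]  zeros at y ∈ {1, 4}
  x = 3: [0↦1, 1↦3, 2↦4, 3↦4, 4↦3]  zeros at y ∈ ∅
  x = 4: [0↦4, 1↦1, 2↦2, 3↦2, 4↦1]  zeros at y ∈ ∅
Collecting zeros: affine points = {(0, 2), (0, 3), (1, 0), (2, 1), (2, 4)}.
Total count |C(F_5)_aff| = 5.


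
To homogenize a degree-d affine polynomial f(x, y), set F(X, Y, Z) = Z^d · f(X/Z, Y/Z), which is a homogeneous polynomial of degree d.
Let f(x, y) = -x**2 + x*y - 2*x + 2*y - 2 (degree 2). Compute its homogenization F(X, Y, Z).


F(X, Y, Z) = -X**2 + X*Y - 2*X*Z + 2*Y*Z - 2*Z**2

deg(f) = 2.
Substitute x = X/Z, y = Y/Z into f, then multiply by Z^2.
  monomial -1·x^2·y^0 ↦ -1·X^2·Y^0·Z^0.
  monomial 1·x^1·y^1 ↦ 1·X^1·Y^1·Z^0.
  monomial -2·x^1·y^0 ↦ -2·X^1·Y^0·Z^1.
  monomial 2·x^0·y^1 ↦ 2·X^0·Y^1·Z^1.
  monomial -2·x^0·y^0 ↦ -2·X^0·Y^0·Z^2.
Collecting: F(X, Y, Z) = -X**2 + X*Y - 2*X*Z + 2*Y*Z - 2*Z**2.


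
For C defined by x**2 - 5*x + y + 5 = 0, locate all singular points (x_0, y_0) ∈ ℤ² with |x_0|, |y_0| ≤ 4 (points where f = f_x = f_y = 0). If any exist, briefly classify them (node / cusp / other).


No singular points in the scanned grid; C is smooth there.

Compute partial derivatives:
  f_x = 2*x - 5.
  f_y = 1.
f_y = 1 is a nonzero constant, so f_y never vanishes: no point (x, y) can satisfy f = f_x = f_y = 0. In particular no (x, y) ∈ {−4, ..., 4}² is singular; the curve is smooth.


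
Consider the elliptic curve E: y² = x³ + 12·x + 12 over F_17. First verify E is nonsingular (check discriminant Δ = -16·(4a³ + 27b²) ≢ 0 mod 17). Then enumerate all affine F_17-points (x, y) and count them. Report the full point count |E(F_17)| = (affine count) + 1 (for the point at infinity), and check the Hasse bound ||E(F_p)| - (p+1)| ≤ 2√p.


Affine points = {(1, 5), (1, 12), (8, 5), (8, 12), (9, 4), (9, 13), (11, 8), (11, 9), (13, 6), (13, 11), (14, 0), (16, 4), (16, 13)}; affine count = 13; |E(F_17)| = 14.

Discriminant check: Δ ∝ 4a³ + 27b² = 4·12³ + 27·12² = 4·1728 + 27·144 ≡ 5 (mod 17). Nonzero ⇒ E is nonsingular.
For each x ∈ F_17, compute rhs = x³ + 12·x + 12 mod 17, then count y ∈ F_17 with y² ≡ rhs.
  x = 0: rhs = 12, matching y values: none (0 points).
  x = 1: rhs = 8, matching y values: 5, 12 (2 points).
  x = 2: rhs = 10, matching y values: none (0 points).
  x = 3: rhs = 7, matching y values: none (0 points).
  x = 4: rhs = 5, matching y values: none (0 points).
  x = 5: rhs = 10, matching y values: none (0 points).
  x = 6: rhs = 11, matching y values: none (0 points).
  x = 7: rhs = 14, matching y values: none (0 points).
  x = 8: rhs = 8, matching y values: 5, 12 (2 points).
  x = 9: rhs = 16, matching y values: 4, 13 (2 points).
  x = 10: rhs = 10, matching y values: none (0 points).
  x = 11: rhs = 13, matching y values: 8, 9 (2 points).
  x = 12: rhs = 14, matching y values: none (0 points).
  x = 13: rhs = 2, matching y values: 6, 11 (2 points).
  x = 14: rhs = 0, matching y values: 0 (1 points).
  x = 15: rhs = 14, matching y values: none (0 points).
  x = 16: rhs = 16, matching y values: 4, 13 (2 points).
Total affine count: 13.
Full point count |E(F_17)| = 13 + 1 = 14.
Hasse bound: |14 − (17+1)| = |-4| = 4 ≤ 2√17 ≈ 8.2462 ✓.


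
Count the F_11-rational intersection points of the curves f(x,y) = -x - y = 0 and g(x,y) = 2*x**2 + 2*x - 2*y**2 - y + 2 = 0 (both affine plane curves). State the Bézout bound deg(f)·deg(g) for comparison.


Common zeros: {(3, 8)}; count = 1; Bézout bound = 2.

deg(f) = 1, deg(g) = 2, so Bézout bound = 2.
Scan x ∈ F_11. For each x, list the y ∈ F_11 with f(x, y) ≡ 0 and those with g(x, y) ≡ 0 (mod 11); the common zeros in that column are the intersection.
  x = 0: f ≡ 0 at y ∈ {0}; g ≡ 0 at y ∈ ∅; common: ∅.
  x = 1: f ≡ 0 at y ∈ {10}; g ≡ 0 at y ∈ {7, 9}; common: ∅.
  x = 2: f ≡ 0 at y ∈ {9}; g ≡ 0 at y ∈ {1, 4}; common: ∅.
  x = 3: f ≡ 0 at y ∈ {8}; g ≡ 0 at y ∈ {8}; common: {8}.
  x = 4: f ≡ 0 at y ∈ {7}; g ≡ 0 at y ∈ ∅; common: ∅.
  x = 5: f ≡ 0 at y ∈ {6}; g ≡ 0 at y ∈ ∅; common: ∅.
  x = 6: f ≡ 0 at y ∈ {5}; g ≡ 0 at y ∈ ∅; common: ∅.
  x = 7: f ≡ 0 at y ∈ {4}; g ≡ 0 at y ∈ {8}; common: ∅.
  x = 8: f ≡ 0 at y ∈ {3}; g ≡ 0 at y ∈ {1, 4}; common: ∅.
  x = 9: f ≡ 0 at y ∈ {2}; g ≡ 0 at y ∈ {7, 9}; common: ∅.
  x = 10: f ≡ 0 at y ∈ {1}; g ≡ 0 at y ∈ ∅; common: ∅.
Collecting: common zeros = {(3, 8)}, so the count is 1.
Comparison with the Bézout bound: 1 ≤ 2 = deg(f)·deg(g), as expected for curves with no common component (the affine F_11-count falls short of the bound because intersections may lie at infinity, over extension fields, or carry multiplicity).


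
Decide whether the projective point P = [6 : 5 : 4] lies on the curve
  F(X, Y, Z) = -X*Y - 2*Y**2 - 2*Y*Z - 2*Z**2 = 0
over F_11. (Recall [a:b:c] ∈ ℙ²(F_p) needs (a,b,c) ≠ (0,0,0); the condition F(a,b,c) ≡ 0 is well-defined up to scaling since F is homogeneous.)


F(6,5,4) ≡ 2 (mod 11); P is NOT on the curve.

Evaluate F(6, 5, 4) term-by-term (mod 11).
  -X*Y ↦ -1·6·5·1 = -30
  -2*Y**2 ↦ -2·1·25·1 = -50
  -2*Y*Z ↦ -2·1·5·4 = -40
  -2*Z**2 ↦ -2·1·1·16 = -32
Sum: F(6, 5, 4) = (-30) + (-50) + (-40) + (-32) = -152.
Reducing mod 11: -152 ≡ 2 (mod 11).
Since F(a, b, c) ≡ 2 ≠ 0 (mod 11), P does NOT lie on the curve.


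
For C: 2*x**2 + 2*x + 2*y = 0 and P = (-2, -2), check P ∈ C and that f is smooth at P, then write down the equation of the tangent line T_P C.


Tangent line at P: -6*x + 2*y - 8 = 0.

Step 1: f(-2, -2) = 0, so P lies on C.
Step 2: partial derivatives
  f_x(x, y) = 4*x + 2, f_y(x, y) = 2.
  f_x(P) = -6, f_y(P) = 2 (gradient nonzero, so P is smooth).
Step 3: tangent line at P: -6·(x − -2) + 2·(y − -2) = 0.
Expanding: -6*x + 2*y - 8 = 0.


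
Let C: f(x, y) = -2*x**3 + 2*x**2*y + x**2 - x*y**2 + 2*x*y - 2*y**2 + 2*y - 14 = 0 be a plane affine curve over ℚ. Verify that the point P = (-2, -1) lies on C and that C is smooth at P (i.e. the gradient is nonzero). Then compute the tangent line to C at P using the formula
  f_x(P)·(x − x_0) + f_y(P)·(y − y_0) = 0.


Tangent line at P: -23*x + 6*y - 40 = 0.

Step 1: f(-2, -1) = 0, so P lies on C.
Step 2: partial derivatives
  f_x(x, y) = -6*x**2 + 4*x*y + 2*x - y**2 + 2*y, f_y(x, y) = 2*x**2 - 2*x*y + 2*x - 4*y + 2.
  f_x(P) = -23, f_y(P) = 6 (gradient nonzero, so P is smooth).
Step 3: tangent line at P: -23·(x − -2) + 6·(y − -1) = 0.
Expanding: -23*x + 6*y - 40 = 0.


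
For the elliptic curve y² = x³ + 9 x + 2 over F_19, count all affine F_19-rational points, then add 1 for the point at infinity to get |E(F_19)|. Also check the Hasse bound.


Affine points = {(2, 3), (2, 16), (4, 8), (4, 11), (5, 1), (5, 18), (6, 5), (6, 14), (7, 3), (7, 16), (8, 4), (8, 15), (10, 3), (10, 16), (11, 8), (11, 11), (13, 6), (13, 13), (15, 4), (15, 15), (16, 9), (16, 10), (18, 7), (18, 12)}; affine count = 24; |E(F_19)| = 25.

Discriminant check: Δ ∝ 4a³ + 27b² = 4·9³ + 27·2² = 4·729 + 27·4 ≡ 3 (mod 19). Nonzero ⇒ E is nonsingular.
For each x ∈ F_19, compute rhs = x³ + 9·x + 2 mod 19, then count y ∈ F_19 with y² ≡ rhs.
  x = 0: rhs = 2, matching y values: none (0 points).
  x = 1: rhs = 12, matching y values: none (0 points).
  x = 2: rhs = 9, matching y values: 3, 16 (2 points).
  x = 3: rhs = 18, matching y values: none (0 points).
  x = 4: rhs = 7, matching y values: 8, 11 (2 points).
  x = 5: rhs = 1, matching y values: 1, 18 (2 points).
  x = 6: rhs = 6, matching y values: 5, 14 (2 points).
  x = 7: rhs = 9, matching y values: 3, 16 (2 points).
  x = 8: rhs = 16, matching y values: 4, 15 (2 points).
  x = 9: rhs = 14, matching y values: none (0 points).
  x = 10: rhs = 9, matching y values: 3, 16 (2 points).
  x = 11: rhs = 7, matching y values: 8, 11 (2 points).
  x = 12: rhs = 14, matching y values: none (0 points).
  x = 13: rhs = 17, matching y values: 6, 13 (2 points).
  x = 14: rhs = 3, matching y values: none (0 points).
  x = 15: rhs = 16, matching y values: 4, 15 (2 points).
  x = 16: rhs = 5, matching y values: 9, 10 (2 points).
  x = 17: rhs = 14, matching y values: none (0 points).
  x = 18: rhs = 11, matching y values: 7, 12 (2 points).
Total affine count: 24.
Full point count |E(F_19)| = 24 + 1 = 25.
Hasse bound: |25 − (19+1)| = |5| = 5 ≤ 2√19 ≈ 8.7178 ✓.


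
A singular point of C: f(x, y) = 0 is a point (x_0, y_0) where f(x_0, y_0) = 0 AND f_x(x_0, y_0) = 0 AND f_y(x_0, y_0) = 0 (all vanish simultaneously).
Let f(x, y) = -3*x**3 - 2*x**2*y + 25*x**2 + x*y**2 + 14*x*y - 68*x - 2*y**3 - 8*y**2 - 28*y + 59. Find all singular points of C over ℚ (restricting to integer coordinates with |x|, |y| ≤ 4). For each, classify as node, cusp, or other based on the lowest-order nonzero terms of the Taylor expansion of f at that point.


Singular points: {(3, -1)}; classification: cusp.

Compute partial derivatives:
  f_x = -9*x**2 - 4*x*y + 50*x + y**2 + 14*y - 68.
  f_y = -2*x**2 + 2*x*y + 14*x - 6*y**2 - 16*y - 28.
Scan x_0 ∈ {−4, ..., 4}. For each x_0, f_y(x_0, y) is a polynomial in y; find its integer roots y ∈ {−4, ..., 4}, then test f_x and f at those candidates.
  x = -4: f_y(-4, y) = -6*y**2 - 24*y - 116; no integer root y with |y| ≤ 4.
  x = -3: f_y(-3, y) = -6*y**2 - 22*y - 88; no integer root y with |y| ≤ 4.
  x = -2: f_y(-2, y) = -6*y**2 - 20*y - 64; no integer root y with |y| ≤ 4.
  x = -1: f_y(-1, y) = -6*y**2 - 18*y - 44; no integer root y with |y| ≤ 4.
  x = 0: f_y(0, y) = -6*y**2 - 16*y - 28; no integer root y with |y| ≤ 4.
  x = 1: f_y(1, y) = -6*y**2 - 14*y - 16; no integer root y with |y| ≤ 4.
  x = 2: f_y(2, y) = -6*y**2 - 12*y - 8; no integer root y with |y| ≤ 4.
  x = 3: f_y(3, y) = -6*y**2 - 10*y - 4; vanishes at y ∈ {-1}. (3, -1): f_x = 0, f = 0 — SINGULAR.
  x = 4: f_y(4, y) = -6*y**2 - 8*y - 4; no integer root y with |y| ≤ 4.
Only singular point on the grid: (3, -1).
Classify: substitute x = 3 + u, y = -1 + v and expand: f = -3*u**3 - 2*u**2*v + u*v**2 - 2*v**3 + v**2.
No constant or linear terms (consistent with a singular point). Quadratic part: v**2. Cubic part: -3*u**3 - 2*u**2*v + u*v**2 - 2*v**3.
The quadratic part v**2 is a perfect square, so there is a single (double) tangent line v = 0, i.e. y = -1. Restricting the cubic part to that line (v = 0) leaves -3*u**3 ≠ 0, so f is not divisible by v and the branch is v² ≈ 3*u**3 to lowest order — this is a cusp.
Classification: cusp.


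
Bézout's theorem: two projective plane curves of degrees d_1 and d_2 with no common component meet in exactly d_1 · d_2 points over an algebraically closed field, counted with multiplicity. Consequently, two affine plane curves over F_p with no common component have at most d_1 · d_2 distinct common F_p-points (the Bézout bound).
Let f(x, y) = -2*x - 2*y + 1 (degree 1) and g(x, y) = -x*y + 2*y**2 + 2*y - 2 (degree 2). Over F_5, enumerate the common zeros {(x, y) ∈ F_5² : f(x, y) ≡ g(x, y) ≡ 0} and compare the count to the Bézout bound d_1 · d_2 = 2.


Common zeros: {(2, 1)}; count = 1; Bézout bound = 2.

deg(f) = 1, deg(g) = 2, so Bézout bound = 2.
Scan x ∈ F_5. For each x, list the y ∈ F_5 with f(x, y) ≡ 0 and those with g(x, y) ≡ 0 (mod 5); the common zeros in that column are the intersection.
  x = 0: f ≡ 0 at y ∈ {3}; g ≡ 0 at y ∈ {2}; common: ∅.
  x = 1: f ≡ 0 at y ∈ {2}; g ≡ 0 at y ∈ ∅; common: ∅.
  x = 2: f ≡ 0 at y ∈ {1}; g ≡ 0 at y ∈ {1, 4}; common: {1}.
  x = 3: f ≡ 0 at y ∈ {0}; g ≡ 0 at y ∈ ∅; common: ∅.
  x = 4: f ≡ 0 at y ∈ {4}; g ≡ 0 at y ∈ {3}; common: ∅.
Collecting: common zeros = {(2, 1)}, so the count is 1.
Comparison with the Bézout bound: 1 ≤ 2 = deg(f)·deg(g), as expected for curves with no common component (the affine F_5-count falls short of the bound because intersections may lie at infinity, over extension fields, or carry multiplicity).


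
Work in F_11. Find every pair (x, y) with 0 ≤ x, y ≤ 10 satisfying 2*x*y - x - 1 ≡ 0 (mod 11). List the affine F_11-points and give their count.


Affine F_11-points: {(1, 1), (2, 9), (3, 8), (4, 2), (5, 5), (6, 7), (7, 10), (8, 4), (9, 3), (10, 0)}; count = 10.

For each of the 121 pairs (x, y) ∈ F_11², evaluate f(x, y) mod 11. Record the zeros.
  x = 0: [0↦10, 1↦10, 2↦10, 3↦10, 4↦10, 5↦10, 6↦10, 7↦10, 8↦10, 9↦10, 10↦10]  zeros at y ∈ ∅
  x = 1: [0↦9, 1↦0, 2↦2, 3↦4, 4↦6, 5↦8, 6↦10, 7↦1, 8↦3, 9↦5, 10↦7]  zeros at y ∈ {1}
  x = 2: [0↦8, 1↦1, 2↦5, 3↦9, 4↦2, 5↦6, 6↦10, 7↦3, 8↦7, 9↦0, 10↦4]  zeros at y ∈ {9}
  x = 3: [0↦7, 1↦2, 2↦8, 3↦3, 4↦9, 5↦4, 6↦10, 7↦5, 8↦0, 9↦6, 10↦1]  zeros at y ∈ {8}
  x = 4: [0↦6, 1↦3, 2↦0, 3↦8, 4↦5, 5↦2, 6↦10, 7↦7, 8↦4, 9↦1, 10↦9]  zeros at y ∈ {2}
  x = 5: [0↦5, 1↦4, 2↦3, 3↦2, 4↦1, 5↦0, 6↦10, 7↦9, 8↦8, 9↦7, 10↦6]  zeros at y ∈ {5}
  x = 6: [0↦4, 1↦5, 2↦6, 3↦7, 4↦8, 5↦9, 6↦10, 7↦0, 8↦1, 9↦2, 10↦3]  zeros at y ∈ {7}
  x = 7: [0↦3, 1↦6, 2↦9, 3↦1, 4↦4, 5↦7, 6↦10, 7↦2, 8↦5, 9↦8, 10↦0]  zeros at y ∈ {10}
  x = 8: [0↦2, 1↦7, 2↦1, 3↦6, 4↦0, 5↦5, 6↦10, 7↦4, 8↦9, 9↦3, 10↦8]  zeros at y ∈ {4}
  x = 9: [0↦1, 1↦8, 2↦4, 3↦0, 4↦7, 5↦3, 6↦10, 7↦6, 8↦2, 9↦9, 10↦5]  zeros at y ∈ {3}
  x = 10: [0↦0, 1↦9, 2↦7, 3↦5, 4↦3, 5↦1, 6↦10, 7↦8, 8↦6, 9↦4, 10↦2]  zeros at y ∈ {0}
Collecting zeros: affine points = {(1, 1), (2, 9), (3, 8), (4, 2), (5, 5), (6, 7), (7, 10), (8, 4), (9, 3), (10, 0)}.
Total count |C(F_11)_aff| = 10.


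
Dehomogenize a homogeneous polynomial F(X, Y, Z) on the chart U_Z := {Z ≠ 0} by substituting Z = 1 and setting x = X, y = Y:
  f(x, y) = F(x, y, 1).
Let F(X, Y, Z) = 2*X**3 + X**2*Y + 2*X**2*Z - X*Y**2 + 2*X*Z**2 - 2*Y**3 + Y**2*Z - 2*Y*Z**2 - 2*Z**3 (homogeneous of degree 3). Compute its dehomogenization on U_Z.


f(x, y) = 2*x**3 + x**2*y + 2*x**2 - x*y**2 + 2*x - 2*y**3 + y**2 - 2*y - 2

On U_Z we set Z = 1. Each monomial c·X^i·Y^j·Z^k in F becomes c·x^i·y^j·1^k = c·x^i·y^j.
Substituting Z = 1: F(X, Y, 1) = 2*x**3 + x**2*y + 2*x**2 - x*y**2 + 2*x - 2*y**3 + y**2 - 2*y - 2.
Note: deg(f) ≤ deg(F) = 3; strict inequality happens when F is divisible by Z (lost terms).


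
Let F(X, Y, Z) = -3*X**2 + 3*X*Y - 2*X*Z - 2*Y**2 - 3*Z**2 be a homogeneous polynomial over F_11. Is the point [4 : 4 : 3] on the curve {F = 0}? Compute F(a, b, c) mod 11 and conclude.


F(4,4,3) ≡ 5 (mod 11); P is NOT on the curve.

Evaluate F(4, 4, 3) term-by-term (mod 11).
  -3*X**2 ↦ -3·16·1·1 = -48
  3*X*Y ↦ 3·4·4·1 = 48
  -2*X*Z ↦ -2·4·1·3 = -24
  -2*Y**2 ↦ -2·1·16·1 = -32
  -3*Z**2 ↦ -3·1·1·9 = -27
Sum: F(4, 4, 3) = (-48) + (48) + (-24) + (-32) + (-27) = -83.
Reducing mod 11: -83 ≡ 5 (mod 11).
Since F(a, b, c) ≡ 5 ≠ 0 (mod 11), P does NOT lie on the curve.


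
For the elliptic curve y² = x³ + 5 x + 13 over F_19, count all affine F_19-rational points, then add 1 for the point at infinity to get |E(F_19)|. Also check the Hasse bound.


Affine points = {(1, 0), (3, 6), (3, 13), (5, 7), (5, 12), (7, 7), (7, 12), (15, 9), (15, 10), (16, 3), (16, 16), (18, 8), (18, 11)}; affine count = 13; |E(F_19)| = 14.

Discriminant check: Δ ∝ 4a³ + 27b² = 4·5³ + 27·13² = 4·125 + 27·169 ≡ 9 (mod 19). Nonzero ⇒ E is nonsingular.
For each x ∈ F_19, compute rhs = x³ + 5·x + 13 mod 19, then count y ∈ F_19 with y² ≡ rhs.
  x = 0: rhs = 13, matching y values: none (0 points).
  x = 1: rhs = 0, matching y values: 0 (1 points).
  x = 2: rhs = 12, matching y values: none (0 points).
  x = 3: rhs = 17, matching y values: 6, 13 (2 points).
  x = 4: rhs = 2, matching y values: none (0 points).
  x = 5: rhs = 11, matching y values: 7, 12 (2 points).
  x = 6: rhs = 12, matching y values: none (0 points).
  x = 7: rhs = 11, matching y values: 7, 12 (2 points).
  x = 8: rhs = 14, matching y values: none (0 points).
  x = 9: rhs = 8, matching y values: none (0 points).
  x = 10: rhs = 18, matching y values: none (0 points).
  x = 11: rhs = 12, matching y values: none (0 points).
  x = 12: rhs = 15, matching y values: none (0 points).
  x = 13: rhs = 14, matching y values: none (0 points).
  x = 14: rhs = 15, matching y values: none (0 points).
  x = 15: rhs = 5, matching y values: 9, 10 (2 points).
  x = 16: rhs = 9, matching y values: 3, 16 (2 points).
  x = 17: rhs = 14, matching y values: none (0 points).
  x = 18: rhs = 7, matching y values: 8, 11 (2 points).
Total affine count: 13.
Full point count |E(F_19)| = 13 + 1 = 14.
Hasse bound: |14 − (19+1)| = |-6| = 6 ≤ 2√19 ≈ 8.7178 ✓.


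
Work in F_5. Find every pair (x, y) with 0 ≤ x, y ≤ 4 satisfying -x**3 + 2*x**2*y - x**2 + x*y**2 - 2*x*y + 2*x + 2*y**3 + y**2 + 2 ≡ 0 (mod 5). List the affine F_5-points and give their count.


Affine F_5-points: {(0, 1), (0, 3), (2, 2), (3, 1), (4, 0)}; count = 5.

For each of the 25 pairs (x, y) ∈ F_5², evaluate f(x, y) mod 5. Record the zeros.
  x = 0: [0↦2, 1↦0, 2↦2, 3↦0, 4↦1]  zeros at y ∈ {1, 3}
  x = 1: [0↦2, 1↦1, 2↦1, 3↦4, 4↦2]  zeros at y ∈ ∅
  x = 2: [0↦4, 1↦3, 2↦0, 3↦2, 4↦1]  zeros at y ∈ {2}
  x = 3: [0↦2, 1↦0, 2↦3, 3↦3, 4↦2]  zeros at y ∈ {1}
  x = 4: [0↦0, 1↦1, 2↦4, 3↦1, 4↦4]  zeros at y ∈ {0}
Collecting zeros: affine points = {(0, 1), (0, 3), (2, 2), (3, 1), (4, 0)}.
Total count |C(F_5)_aff| = 5.


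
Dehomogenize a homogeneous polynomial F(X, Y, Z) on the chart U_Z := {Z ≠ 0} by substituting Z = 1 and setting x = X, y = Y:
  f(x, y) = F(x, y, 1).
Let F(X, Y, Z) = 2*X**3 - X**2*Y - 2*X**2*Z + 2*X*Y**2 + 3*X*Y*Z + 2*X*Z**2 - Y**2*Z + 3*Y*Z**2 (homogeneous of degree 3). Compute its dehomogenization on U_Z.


f(x, y) = 2*x**3 - x**2*y - 2*x**2 + 2*x*y**2 + 3*x*y + 2*x - y**2 + 3*y

On U_Z we set Z = 1. Each monomial c·X^i·Y^j·Z^k in F becomes c·x^i·y^j·1^k = c·x^i·y^j.
Substituting Z = 1: F(X, Y, 1) = 2*x**3 - x**2*y - 2*x**2 + 2*x*y**2 + 3*x*y + 2*x - y**2 + 3*y.
Note: deg(f) ≤ deg(F) = 3; strict inequality happens when F is divisible by Z (lost terms).


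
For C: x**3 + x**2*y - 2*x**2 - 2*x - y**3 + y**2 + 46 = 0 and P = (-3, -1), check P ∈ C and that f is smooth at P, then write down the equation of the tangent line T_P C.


Tangent line at P: 43*x + 4*y + 133 = 0.

Step 1: f(-3, -1) = 0, so P lies on C.
Step 2: partial derivatives
  f_x(x, y) = 3*x**2 + 2*x*y - 4*x - 2, f_y(x, y) = x**2 - 3*y**2 + 2*y.
  f_x(P) = 43, f_y(P) = 4 (gradient nonzero, so P is smooth).
Step 3: tangent line at P: 43·(x − -3) + 4·(y − -1) = 0.
Expanding: 43*x + 4*y + 133 = 0.


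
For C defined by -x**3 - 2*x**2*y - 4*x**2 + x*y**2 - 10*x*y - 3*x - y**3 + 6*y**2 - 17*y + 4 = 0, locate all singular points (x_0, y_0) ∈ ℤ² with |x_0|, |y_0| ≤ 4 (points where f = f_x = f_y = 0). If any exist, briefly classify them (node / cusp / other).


Singular points: {(-2, 1)}; classification: cusp.

Compute partial derivatives:
  f_x = -3*x**2 - 4*x*y - 8*x + y**2 - 10*y - 3.
  f_y = -2*x**2 + 2*x*y - 10*x - 3*y**2 + 12*y - 17.
Scan x_0 ∈ {−4, ..., 4}. For each x_0, f_y(x_0, y) is a polynomial in y; find its integer roots y ∈ {−4, ..., 4}, then test f_x and f at those candidates.
  x = -4: f_y(-4, y) = -3*y**2 + 4*y - 9; no integer root y with |y| ≤ 4.
  x = -3: f_y(-3, y) = -3*y**2 + 6*y - 5; no integer root y with |y| ≤ 4.
  x = -2: f_y(-2, y) = -3*y**2 + 8*y - 5; vanishes at y ∈ {1}. (-2, 1): f_x = 0, f = 0 — SINGULAR.
  x = -1: f_y(-1, y) = -3*y**2 + 10*y - 9; no integer root y with |y| ≤ 4.
  x = 0: f_y(0, y) = -3*y**2 + 12*y - 17; no integer root y with |y| ≤ 4.
  x = 1: f_y(1, y) = -3*y**2 + 14*y - 29; no integer root y with |y| ≤ 4.
  x = 2: f_y(2, y) = -3*y**2 + 16*y - 45; no integer root y with |y| ≤ 4.
  x = 3: f_y(3, y) = -3*y**2 + 18*y - 65; no integer root y with |y| ≤ 4.
  x = 4: f_y(4, y) = -3*y**2 + 20*y - 89; no integer root y with |y| ≤ 4.
Only singular point on the grid: (-2, 1).
Classify: substitute x = -2 + u, y = 1 + v and expand: f = -u**3 - 2*u**2*v + u*v**2 - v**3 + v**2.
No constant or linear terms (consistent with a singular point). Quadratic part: v**2. Cubic part: -u**3 - 2*u**2*v + u*v**2 - v**3.
The quadratic part v**2 is a perfect square, so there is a single (double) tangent line v = 0, i.e. y = 1. Restricting the cubic part to that line (v = 0) leaves -u**3 ≠ 0, so f is not divisible by v and the branch is v² ≈ u**3 to lowest order — this is a cusp.
Classification: cusp.


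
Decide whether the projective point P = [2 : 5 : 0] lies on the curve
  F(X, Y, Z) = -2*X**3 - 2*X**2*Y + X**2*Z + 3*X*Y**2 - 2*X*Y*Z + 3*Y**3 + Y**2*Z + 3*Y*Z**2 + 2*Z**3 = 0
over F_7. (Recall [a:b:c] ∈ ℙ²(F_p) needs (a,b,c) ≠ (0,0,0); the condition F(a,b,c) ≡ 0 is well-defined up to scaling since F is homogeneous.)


F(2,5,0) ≡ 0 (mod 7); P is on the curve.

Evaluate F(2, 5, 0) term-by-term (mod 7).
  -2*X**3 ↦ -2·8·1·1 = -16
  -2*X**2*Y ↦ -2·4·5·1 = -40
  X**2*Z ↦ 1·4·1·0 = 0
  3*X*Y**2 ↦ 3·2·25·1 = 150
  -2*X*Y*Z ↦ -2·2·5·0 = 0
  3*Y**3 ↦ 3·1·125·1 = 375
  Y**2*Z ↦ 1·1·25·0 = 0
  3*Y*Z**2 ↦ 3·1·5·0 = 0
  2*Z**3 ↦ 2·1·1·0 = 0
Sum: F(2, 5, 0) = (-16) + (-40) + (0) + (150) + (0) + (375) + (0) + (0) + (0) = 469.
Reducing mod 7: 469 ≡ 0 (mod 7).
Since F(a, b, c) ≡ 0 (mod 7), P lies on the curve.


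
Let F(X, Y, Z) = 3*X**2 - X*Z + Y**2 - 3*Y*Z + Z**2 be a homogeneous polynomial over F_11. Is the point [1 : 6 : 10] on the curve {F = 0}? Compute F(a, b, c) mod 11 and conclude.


F(1,6,10) ≡ 4 (mod 11); P is NOT on the curve.

Evaluate F(1, 6, 10) term-by-term (mod 11).
  3*X**2 ↦ 3·1·1·1 = 3
  -X*Z ↦ -1·1·1·10 = -10
  Y**2 ↦ 1·1·36·1 = 36
  -3*Y*Z ↦ -3·1·6·10 = -180
  Z**2 ↦ 1·1·1·100 = 100
Sum: F(1, 6, 10) = (3) + (-10) + (36) + (-180) + (100) = -51.
Reducing mod 11: -51 ≡ 4 (mod 11).
Since F(a, b, c) ≡ 4 ≠ 0 (mod 11), P does NOT lie on the curve.


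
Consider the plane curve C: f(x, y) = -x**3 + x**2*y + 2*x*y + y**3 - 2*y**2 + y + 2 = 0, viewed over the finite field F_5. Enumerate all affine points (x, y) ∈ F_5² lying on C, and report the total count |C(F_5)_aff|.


Affine F_5-points: {(2, 3), (3, 0), (3, 1), (4, 4)}; count = 4.

For each of the 25 pairs (x, y) ∈ F_5², evaluate f(x, y) mod 5. Record the zeros.
  x = 0: [0↦2, 1↦2, 2↦4, 3↦4, 4↦3]  zeros at y ∈ ∅
  x = 1: [0↦1, 1↦4, 2↦4, 3↦2, 4↦4]  zeros at y ∈ ∅
  x = 2: [0↦4, 1↦2, 2↦2, 3↦0, 4↦2]  zeros at y ∈ {3}
  x = 3: [0↦0, 1↦0, 2↦2, 3↦2, 4↦1]  zeros at y ∈ {0, 1}
  x = 4: [0↦3, 1↦2, 2↦3, 3↦2, 4↦0]  zeros at y ∈ {4}
Collecting zeros: affine points = {(2, 3), (3, 0), (3, 1), (4, 4)}.
Total count |C(F_5)_aff| = 4.


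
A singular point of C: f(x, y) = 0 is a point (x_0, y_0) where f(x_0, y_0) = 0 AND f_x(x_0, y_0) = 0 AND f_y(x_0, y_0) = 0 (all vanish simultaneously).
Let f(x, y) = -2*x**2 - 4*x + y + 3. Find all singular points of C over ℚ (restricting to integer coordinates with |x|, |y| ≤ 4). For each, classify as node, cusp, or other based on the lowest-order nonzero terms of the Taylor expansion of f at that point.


No singular points in the scanned grid; C is smooth there.

Compute partial derivatives:
  f_x = -4*x - 4.
  f_y = 1.
f_y = 1 is a nonzero constant, so f_y never vanishes: no point (x, y) can satisfy f = f_x = f_y = 0. In particular no (x, y) ∈ {−4, ..., 4}² is singular; the curve is smooth.


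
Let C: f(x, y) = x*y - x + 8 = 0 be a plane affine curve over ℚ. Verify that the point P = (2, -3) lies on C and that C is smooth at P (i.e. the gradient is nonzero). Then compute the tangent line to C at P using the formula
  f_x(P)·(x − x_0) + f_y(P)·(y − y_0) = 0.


Tangent line at P: -4*x + 2*y + 14 = 0.

Step 1: f(2, -3) = 0, so P lies on C.
Step 2: partial derivatives
  f_x(x, y) = y - 1, f_y(x, y) = x.
  f_x(P) = -4, f_y(P) = 2 (gradient nonzero, so P is smooth).
Step 3: tangent line at P: -4·(x − 2) + 2·(y − -3) = 0.
Expanding: -4*x + 2*y + 14 = 0.


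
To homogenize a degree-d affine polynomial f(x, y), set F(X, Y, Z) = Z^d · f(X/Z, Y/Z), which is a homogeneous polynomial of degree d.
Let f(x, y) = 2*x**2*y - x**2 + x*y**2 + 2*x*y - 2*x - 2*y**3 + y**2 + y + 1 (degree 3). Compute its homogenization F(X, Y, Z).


F(X, Y, Z) = 2*X**2*Y - X**2*Z + X*Y**2 + 2*X*Y*Z - 2*X*Z**2 - 2*Y**3 + Y**2*Z + Y*Z**2 + Z**3

deg(f) = 3.
Substitute x = X/Z, y = Y/Z into f, then multiply by Z^3.
  monomial 2·x^2·y^1 ↦ 2·X^2·Y^1·Z^0.
  monomial -1·x^2·y^0 ↦ -1·X^2·Y^0·Z^1.
  monomial 1·x^1·y^2 ↦ 1·X^1·Y^2·Z^0.
  monomial 2·x^1·y^1 ↦ 2·X^1·Y^1·Z^1.
  monomial -2·x^1·y^0 ↦ -2·X^1·Y^0·Z^2.
  monomial -2·x^0·y^3 ↦ -2·X^0·Y^3·Z^0.
  monomial 1·x^0·y^2 ↦ 1·X^0·Y^2·Z^1.
  monomial 1·x^0·y^1 ↦ 1·X^0·Y^1·Z^2.
  monomial 1·x^0·y^0 ↦ 1·X^0·Y^0·Z^3.
Collecting: F(X, Y, Z) = 2*X**2*Y - X**2*Z + X*Y**2 + 2*X*Y*Z - 2*X*Z**2 - 2*Y**3 + Y**2*Z + Y*Z**2 + Z**3.


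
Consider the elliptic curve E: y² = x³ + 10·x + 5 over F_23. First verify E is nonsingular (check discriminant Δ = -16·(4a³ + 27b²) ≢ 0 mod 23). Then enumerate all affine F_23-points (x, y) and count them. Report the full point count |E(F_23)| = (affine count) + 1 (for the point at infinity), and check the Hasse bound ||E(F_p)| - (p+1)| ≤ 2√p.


Affine points = {(1, 4), (1, 19), (3, 4), (3, 19), (7, 2), (7, 21), (10, 1), (10, 22), (12, 6), (12, 17), (13, 3), (13, 20), (16, 11), (16, 12), (19, 4), (19, 19), (21, 0)}; affine count = 17; |E(F_23)| = 18.

Discriminant check: Δ ∝ 4a³ + 27b² = 4·10³ + 27·5² = 4·1000 + 27·25 ≡ 6 (mod 23). Nonzero ⇒ E is nonsingular.
For each x ∈ F_23, compute rhs = x³ + 10·x + 5 mod 23, then count y ∈ F_23 with y² ≡ rhs.
  x = 0: rhs = 5, matching y values: none (0 points).
  x = 1: rhs = 16, matching y values: 4, 19 (2 points).
  x = 2: rhs = 10, matching y values: none (0 points).
  x = 3: rhs = 16, matching y values: 4, 19 (2 points).
  x = 4: rhs = 17, matching y values: none (0 points).
  x = 5: rhs = 19, matching y values: none (0 points).
  x = 6: rhs = 5, matching y values: none (0 points).
  x = 7: rhs = 4, matching y values: 2, 21 (2 points).
  x = 8: rhs = 22, matching y values: none (0 points).
  x = 9: rhs = 19, matching y values: none (0 points).
  x = 10: rhs = 1, matching y values: 1, 22 (2 points).
  x = 11: rhs = 20, matching y values: none (0 points).
  x = 12: rhs = 13, matching y values: 6, 17 (2 points).
  x = 13: rhs = 9, matching y values: 3, 20 (2 points).
  x = 14: rhs = 14, matching y values: none (0 points).
  x = 15: rhs = 11, matching y values: none (0 points).
  x = 16: rhs = 6, matching y values: 11, 12 (2 points).
  x = 17: rhs = 5, matching y values: none (0 points).
  x = 18: rhs = 14, matching y values: none (0 points).
  x = 19: rhs = 16, matching y values: 4, 19 (2 points).
  x = 20: rhs = 17, matching y values: none (0 points).
  x = 21: rhs = 0, matching y values: 0 (1 points).
  x = 22: rhs = 17, matching y values: none (0 points).
Total affine count: 17.
Full point count |E(F_23)| = 17 + 1 = 18.
Hasse bound: |18 − (23+1)| = |-6| = 6 ≤ 2√23 ≈ 9.5917 ✓.
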